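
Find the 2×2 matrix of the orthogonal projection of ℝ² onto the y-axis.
[[0, 0], [0, 1]]

The orthogonal projection onto the line spanned by a nonzero vector u = (a, b) has matrix P = (u uᵀ) / (uᵀ u) = (1/(a² + b²)) · [[a², ab], [ab, b²]].
Here u = (0, 1), so a² + b² = 0 + 1 = 1.
P = (1/1) · [[0, 0], [0, 1]] = [[0, 0], [0, 1]].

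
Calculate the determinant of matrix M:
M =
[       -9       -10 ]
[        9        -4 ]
det(M) = 126

For a 2×2 matrix [[a, b], [c, d]], det = a*d - b*c.
det(M) = (-9)*(-4) - (-10)*(9) = 36 + 90 = 126.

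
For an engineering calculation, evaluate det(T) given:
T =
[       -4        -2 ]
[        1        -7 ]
det(T) = 30

For a 2×2 matrix [[a, b], [c, d]], det = a*d - b*c.
det(T) = (-4)*(-7) - (-2)*(1) = 28 + 2 = 30.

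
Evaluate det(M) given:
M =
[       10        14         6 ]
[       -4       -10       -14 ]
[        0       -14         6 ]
det(M) = -1888

Expand along row 0 (cofactor expansion): det(M) = a*(e*i - f*h) - b*(d*i - f*g) + c*(d*h - e*g), where the 3×3 is [[a, b, c], [d, e, f], [g, h, i]].
Minor M_00 = (-10)*(6) - (-14)*(-14) = -60 - 196 = -256.
Minor M_01 = (-4)*(6) - (-14)*(0) = -24 - 0 = -24.
Minor M_02 = (-4)*(-14) - (-10)*(0) = 56 - 0 = 56.
det(M) = (10)*(-256) - (14)*(-24) + (6)*(56) = -2560 + 336 + 336 = -1888.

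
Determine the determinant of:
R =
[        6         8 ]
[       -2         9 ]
det(R) = 70

For a 2×2 matrix [[a, b], [c, d]], det = a*d - b*c.
det(R) = (6)*(9) - (8)*(-2) = 54 + 16 = 70.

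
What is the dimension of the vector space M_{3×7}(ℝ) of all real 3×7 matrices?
Dimension = 21

A real 3×7 matrix is determined by its 3·7 = 21 independent entries.
A standard basis is {E_ij : 1 ≤ i ≤ 3, 1 ≤ j ≤ 7}, where E_ij has a 1 in position (i, j) and 0 elsewhere — there are 21 such matrices, and they are linearly independent and span M_{3×7}(ℝ).
Therefore dim(M_{3×7}(ℝ)) = 21.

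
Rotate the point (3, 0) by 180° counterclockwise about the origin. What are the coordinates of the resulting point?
(-3, 0)

Rotation matrix R(θ) = [[cos θ, -sin θ], [sin θ, cos θ]]; for θ = 180°:
R = [[-1, 0], [0, -1]]
Result: R × [3, 0]ᵀ = [-1·3 + (0)·0, 0·3 + (-1)·0]ᵀ = (-3, 0)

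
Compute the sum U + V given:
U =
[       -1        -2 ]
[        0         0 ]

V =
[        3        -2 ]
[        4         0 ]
U + V =
[        2        -4 ]
[        4         0 ]

Matrix addition is elementwise: (U+V)[i][j] = U[i][j] + V[i][j].
  (U+V)[0][0] = (-1) + (3) = 2
  (U+V)[0][1] = (-2) + (-2) = -4
  (U+V)[1][0] = (0) + (4) = 4
  (U+V)[1][1] = (0) + (0) = 0
U + V =
[        2        -4 ]
[        4         0 ]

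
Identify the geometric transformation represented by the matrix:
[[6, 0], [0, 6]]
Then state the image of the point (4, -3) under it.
uniform scaling by factor 6; image of (4, -3) is (24, -18)

This is a diagonal matrix with equal entries 6, so it scales both axes by the same factor 6.
The matrix [[6, 0], [0, 6]] represents: uniform scaling by factor 6.
Applying it to (4, -3): [6·4 + 0·-3, 0·4 + 6·-3] = (24, -18).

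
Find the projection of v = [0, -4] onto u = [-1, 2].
[8/5, -16/5]

The projection of v onto u is proj_u(v) = ((v·u) / (u·u)) · u.
v·u = (0)*(-1) + (-4)*(2) = -8.
u·u = (-1)*(-1) + (2)*(2) = 5.
coefficient = -8 / 5 = -8/5.
proj_u(v) = -8/5 · [-1, 2] = [8/5, -16/5].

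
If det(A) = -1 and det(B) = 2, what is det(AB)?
-2

Use the multiplicative property of determinants: det(AB) = det(A)*det(B).
det(AB) = (-1)*(2) = -2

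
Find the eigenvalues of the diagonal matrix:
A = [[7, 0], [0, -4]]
λ₁ = 7, λ₂ = -4

The characteristic polynomial of A is det(A - λI) = (7 - λ)(-4 - λ) = 0.
The roots are λ = 7 and λ = -4, so the eigenvalues are the diagonal entries.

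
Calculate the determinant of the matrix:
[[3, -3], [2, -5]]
-9

For a 2×2 matrix [[a, b], [c, d]], det = ad - bc
det = (3)(-5) - (-3)(2) = -15 - -6 = -9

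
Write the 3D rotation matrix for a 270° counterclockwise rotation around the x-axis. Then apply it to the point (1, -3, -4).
R = [[1, 0, 0], [0, 0, 1], [0, -1, 0]]; R·(1, -3, -4) = (1, -4, 3)

Rotation matrix for 270° around x-axis:
cos(270°) = 0, sin(270°) = -1
R = [[1, 0, 0], [0, 0, 1], [0, -1, 0]]
Apply to (1, -3, -4): R·[1, -3, -4]ᵀ = (1, -4, 3)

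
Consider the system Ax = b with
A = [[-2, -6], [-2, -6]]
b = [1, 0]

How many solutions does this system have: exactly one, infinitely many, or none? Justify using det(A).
No solution

det(A) = (-2)*(-6) - (-6)*(-2) = 0, so A is singular.
The column space of A is span(column 1) = span([-2, -2]).
b = [1, 0] is not a scalar multiple of column 1, so b ∉ column space and the system is inconsistent — no solution.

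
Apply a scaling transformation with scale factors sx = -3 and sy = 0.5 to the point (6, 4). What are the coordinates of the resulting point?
(-18, 2.0)

Scaling matrix:
[[-3, 0], [0, 0.50]]
Result: (6 × -3, 4 × 0.5) = (-18, 2.0)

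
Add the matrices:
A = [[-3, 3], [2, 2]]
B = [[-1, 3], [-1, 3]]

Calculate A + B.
[[-4, 6], [1, 5]]

Add corresponding elements:
(-3)+(-1)=-4
(3)+(3)=6
(2)+(-1)=1
(2)+(3)=5
A + B = [[-4, 6], [1, 5]]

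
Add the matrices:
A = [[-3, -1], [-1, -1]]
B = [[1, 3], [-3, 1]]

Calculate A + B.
[[-2, 2], [-4, 0]]

Add corresponding elements:
(-3)+(1)=-2
(-1)+(3)=2
(-1)+(-3)=-4
(-1)+(1)=0
A + B = [[-2, 2], [-4, 0]]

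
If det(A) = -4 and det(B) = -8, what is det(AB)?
32

Use the multiplicative property of determinants: det(AB) = det(A)*det(B).
det(AB) = (-4)*(-8) = 32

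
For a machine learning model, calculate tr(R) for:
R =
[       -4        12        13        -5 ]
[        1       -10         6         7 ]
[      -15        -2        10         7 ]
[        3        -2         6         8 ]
tr(R) = -4 - 10 + 10 + 8 = 4

The trace of a square matrix is the sum of its diagonal entries.
Diagonal entries of R: R[0][0] = -4, R[1][1] = -10, R[2][2] = 10, R[3][3] = 8.
tr(R) = -4 - 10 + 10 + 8 = 4.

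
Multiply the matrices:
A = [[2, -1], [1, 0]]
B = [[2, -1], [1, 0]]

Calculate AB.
[[3, -2], [2, -1]]

Each entry (i,j) of AB = sum over k of A[i][k]*B[k][j].
(AB)[0][0] = (2)*(2) + (-1)*(1) = 3
(AB)[0][1] = (2)*(-1) + (-1)*(0) = -2
(AB)[1][0] = (1)*(2) + (0)*(1) = 2
(AB)[1][1] = (1)*(-1) + (0)*(0) = -1
AB = [[3, -2], [2, -1]]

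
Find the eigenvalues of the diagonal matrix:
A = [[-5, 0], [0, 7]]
λ₁ = -5, λ₂ = 7

The characteristic polynomial of A is det(A - λI) = (-5 - λ)(7 - λ) = 0.
The roots are λ = -5 and λ = 7, so the eigenvalues are the diagonal entries.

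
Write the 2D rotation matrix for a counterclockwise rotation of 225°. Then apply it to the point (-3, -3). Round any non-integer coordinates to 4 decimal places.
R = [[-√2/2, √2/2], [-√2/2, -√2/2]]; R·(-3, -3) = (0.0000, 4.2426)

Rotation matrix formula: R(θ) = [[cos θ, -sin θ], [sin θ, cos θ]]
For θ = 225°:
cos(225°) = -√2/2
sin(225°) = -√2/2
R = [[-√2/2, √2/2], [-√2/2, -√2/2]]
Apply to (-3, -3): [-√2/2·-3 + (√2/2)·-3, -√2/2·-3 + -√2/2·-3] = (0.0000, 4.2426)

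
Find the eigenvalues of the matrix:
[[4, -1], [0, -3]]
λ = -3 and λ = 4

Characteristic equation: det(A - λI) = 0
λ² - (trace)λ + (det) = 0
λ² - (1)λ + (-12) = 0
λ² - 1λ - 12 = 0
Solving: λ = -3, 4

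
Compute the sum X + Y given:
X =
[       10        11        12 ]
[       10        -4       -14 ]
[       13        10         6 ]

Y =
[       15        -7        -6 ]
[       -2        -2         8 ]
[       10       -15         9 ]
X + Y =
[       25         4         6 ]
[        8        -6        -6 ]
[       23        -5        15 ]

Matrix addition is elementwise: (X+Y)[i][j] = X[i][j] + Y[i][j].
  (X+Y)[0][0] = (10) + (15) = 25
  (X+Y)[0][1] = (11) + (-7) = 4
  (X+Y)[0][2] = (12) + (-6) = 6
  (X+Y)[1][0] = (10) + (-2) = 8
  (X+Y)[1][1] = (-4) + (-2) = -6
  (X+Y)[1][2] = (-14) + (8) = -6
  (X+Y)[2][0] = (13) + (10) = 23
  (X+Y)[2][1] = (10) + (-15) = -5
  (X+Y)[2][2] = (6) + (9) = 15
X + Y =
[       25         4         6 ]
[        8        -6        -6 ]
[       23        -5        15 ]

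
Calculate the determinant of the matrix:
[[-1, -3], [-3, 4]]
-13

For a 2×2 matrix [[a, b], [c, d]], det = ad - bc
det = (-1)(4) - (-3)(-3) = -4 - 9 = -13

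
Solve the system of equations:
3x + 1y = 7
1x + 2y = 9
x = 1, y = 4

Use elimination (row reduction):
Equation 1: 3x + 1y = 7.
Equation 2: 1x + 2y = 9.
Multiply Eq1 by 1 and Eq2 by 3: 3x + 1y = 7;  3x + 6y = 27.
Subtract: (5)y = 20, so y = 4.
Back-substitute into Eq1: 3x + 1*(4) = 7, so x = 1.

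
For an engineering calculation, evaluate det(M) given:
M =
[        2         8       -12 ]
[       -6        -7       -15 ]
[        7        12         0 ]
det(M) = -204

Expand along row 0 (cofactor expansion): det(M) = a*(e*i - f*h) - b*(d*i - f*g) + c*(d*h - e*g), where the 3×3 is [[a, b, c], [d, e, f], [g, h, i]].
Minor M_00 = (-7)*(0) - (-15)*(12) = 0 + 180 = 180.
Minor M_01 = (-6)*(0) - (-15)*(7) = 0 + 105 = 105.
Minor M_02 = (-6)*(12) - (-7)*(7) = -72 + 49 = -23.
det(M) = (2)*(180) - (8)*(105) + (-12)*(-23) = 360 - 840 + 276 = -204.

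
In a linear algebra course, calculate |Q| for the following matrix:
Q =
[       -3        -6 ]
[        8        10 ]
det(Q) = 18

For a 2×2 matrix [[a, b], [c, d]], det = a*d - b*c.
det(Q) = (-3)*(10) - (-6)*(8) = -30 + 48 = 18.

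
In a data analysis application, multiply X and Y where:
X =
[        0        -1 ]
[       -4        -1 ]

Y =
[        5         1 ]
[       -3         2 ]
XY =
[        3        -2 ]
[      -17        -6 ]

Matrix multiplication: (XY)[i][j] = sum over k of X[i][k] * Y[k][j].
  (XY)[0][0] = (0)*(5) + (-1)*(-3) = 3
  (XY)[0][1] = (0)*(1) + (-1)*(2) = -2
  (XY)[1][0] = (-4)*(5) + (-1)*(-3) = -17
  (XY)[1][1] = (-4)*(1) + (-1)*(2) = -6
XY =
[        3        -2 ]
[      -17        -6 ]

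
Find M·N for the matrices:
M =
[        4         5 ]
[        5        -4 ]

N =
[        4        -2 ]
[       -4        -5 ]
MN =
[       -4       -33 ]
[       36        10 ]

Matrix multiplication: (MN)[i][j] = sum over k of M[i][k] * N[k][j].
  (MN)[0][0] = (4)*(4) + (5)*(-4) = -4
  (MN)[0][1] = (4)*(-2) + (5)*(-5) = -33
  (MN)[1][0] = (5)*(4) + (-4)*(-4) = 36
  (MN)[1][1] = (5)*(-2) + (-4)*(-5) = 10
MN =
[       -4       -33 ]
[       36        10 ]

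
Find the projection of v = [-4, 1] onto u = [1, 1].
[-3/2, -3/2]

The projection of v onto u is proj_u(v) = ((v·u) / (u·u)) · u.
v·u = (-4)*(1) + (1)*(1) = -3.
u·u = (1)*(1) + (1)*(1) = 2.
coefficient = -3 / 2 = -3/2.
proj_u(v) = -3/2 · [1, 1] = [-3/2, -3/2].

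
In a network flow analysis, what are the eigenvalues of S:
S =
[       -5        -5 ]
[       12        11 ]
λ = 1, 5

Solve det(S - λI) = 0. For a 2×2 matrix the characteristic equation is λ² - (trace)λ + det = 0.
trace(S) = a + d = -5 + 11 = 6.
det(S) = a*d - b*c = (-5)*(11) - (-5)*(12) = -55 + 60 = 5.
Characteristic equation: λ² - (6)λ + (5) = 0.
Discriminant = (6)² - 4*(5) = 36 - 20 = 16.
λ = (6 ± √16) / 2 = (6 ± 4) / 2 = 1, 5.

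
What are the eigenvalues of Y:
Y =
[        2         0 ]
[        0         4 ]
λ = 2, 4

Solve det(Y - λI) = 0. For a 2×2 matrix the characteristic equation is λ² - (trace)λ + det = 0.
trace(Y) = a + d = 2 + 4 = 6.
det(Y) = a*d - b*c = (2)*(4) - (0)*(0) = 8 - 0 = 8.
Characteristic equation: λ² - (6)λ + (8) = 0.
Discriminant = (6)² - 4*(8) = 36 - 32 = 4.
λ = (6 ± √4) / 2 = (6 ± 2) / 2 = 2, 4.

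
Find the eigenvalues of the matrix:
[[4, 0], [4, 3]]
λ = 3 and λ = 4

Characteristic equation: det(A - λI) = 0
λ² - (trace)λ + (det) = 0
λ² - (7)λ + (12) = 0
λ² - 7λ + 12 = 0
Solving: λ = 3, 4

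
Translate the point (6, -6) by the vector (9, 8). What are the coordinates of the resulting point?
(15, 2)

Translation by (9, 8):
x' = 6 + 9 = 15
y' = -6 + 8 = 2
Homogeneous matrix: [[1, 0, 9], [0, 1, 8], [0, 0, 1]]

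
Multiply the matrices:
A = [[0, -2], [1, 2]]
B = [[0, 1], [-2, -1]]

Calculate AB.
[[4, 2], [-4, -1]]

Each entry (i,j) of AB = sum over k of A[i][k]*B[k][j].
(AB)[0][0] = (0)*(0) + (-2)*(-2) = 4
(AB)[0][1] = (0)*(1) + (-2)*(-1) = 2
(AB)[1][0] = (1)*(0) + (2)*(-2) = -4
(AB)[1][1] = (1)*(1) + (2)*(-1) = -1
AB = [[4, 2], [-4, -1]]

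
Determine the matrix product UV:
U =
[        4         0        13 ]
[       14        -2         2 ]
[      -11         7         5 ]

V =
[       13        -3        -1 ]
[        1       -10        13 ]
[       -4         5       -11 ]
UV =
[        0        53      -147 ]
[      172       -12       -62 ]
[     -156       -12        47 ]

Matrix multiplication: (UV)[i][j] = sum over k of U[i][k] * V[k][j].
  (UV)[0][0] = (4)*(13) + (0)*(1) + (13)*(-4) = 0
  (UV)[0][1] = (4)*(-3) + (0)*(-10) + (13)*(5) = 53
  (UV)[0][2] = (4)*(-1) + (0)*(13) + (13)*(-11) = -147
  (UV)[1][0] = (14)*(13) + (-2)*(1) + (2)*(-4) = 172
  (UV)[1][1] = (14)*(-3) + (-2)*(-10) + (2)*(5) = -12
  (UV)[1][2] = (14)*(-1) + (-2)*(13) + (2)*(-11) = -62
  (UV)[2][0] = (-11)*(13) + (7)*(1) + (5)*(-4) = -156
  (UV)[2][1] = (-11)*(-3) + (7)*(-10) + (5)*(5) = -12
  (UV)[2][2] = (-11)*(-1) + (7)*(13) + (5)*(-11) = 47
UV =
[        0        53      -147 ]
[      172       -12       -62 ]
[     -156       -12        47 ]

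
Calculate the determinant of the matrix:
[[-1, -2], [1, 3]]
-1

For a 2×2 matrix [[a, b], [c, d]], det = ad - bc
det = (-1)(3) - (-2)(1) = -3 - -2 = -1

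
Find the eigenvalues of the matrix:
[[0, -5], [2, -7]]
λ = -5 and λ = -2

Characteristic equation: det(A - λI) = 0
λ² - (trace)λ + (det) = 0
λ² - (-7)λ + (10) = 0
λ² + 7λ + 10 = 0
Solving: λ = -5, -2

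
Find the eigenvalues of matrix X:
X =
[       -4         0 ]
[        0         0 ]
λ = -4, 0

Solve det(X - λI) = 0. For a 2×2 matrix the characteristic equation is λ² - (trace)λ + det = 0.
trace(X) = a + d = -4 + 0 = -4.
det(X) = a*d - b*c = (-4)*(0) - (0)*(0) = 0 - 0 = 0.
Characteristic equation: λ² - (-4)λ + (0) = 0.
Discriminant = (-4)² - 4*(0) = 16 - 0 = 16.
λ = (-4 ± √16) / 2 = (-4 ± 4) / 2 = -4, 0.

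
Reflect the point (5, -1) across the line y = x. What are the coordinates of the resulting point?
(-1, 5)

Reflection across line y = x: (5, -1) → (-1, 5)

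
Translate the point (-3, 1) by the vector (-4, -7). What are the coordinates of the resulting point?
(-7, -6)

Translation by (-4, -7):
x' = -3 + -4 = -7
y' = 1 + -7 = -6
Homogeneous matrix: [[1, 0, -4], [0, 1, -7], [0, 0, 1]]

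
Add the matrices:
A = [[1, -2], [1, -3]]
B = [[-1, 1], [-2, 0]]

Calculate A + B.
[[0, -1], [-1, -3]]

Add corresponding elements:
(1)+(-1)=0
(-2)+(1)=-1
(1)+(-2)=-1
(-3)+(0)=-3
A + B = [[0, -1], [-1, -3]]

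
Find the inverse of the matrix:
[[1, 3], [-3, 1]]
[[1/10, -3/10], [3/10, 1/10]]

For [[a,b],[c,d]], inverse = (1/det)·[[d,-b],[-c,a]]
det = 1·1 - 3·-3 = 10
Inverse = (1/10)·[[1, -3], [3, 1]]
        = [[1/10, -3/10], [3/10, 1/10]]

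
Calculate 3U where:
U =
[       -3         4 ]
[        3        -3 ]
3U =
[       -9        12 ]
[        9        -9 ]

Scalar multiplication is elementwise: (3U)[i][j] = 3 * U[i][j].
  (3U)[0][0] = 3 * (-3) = -9
  (3U)[0][1] = 3 * (4) = 12
  (3U)[1][0] = 3 * (3) = 9
  (3U)[1][1] = 3 * (-3) = -9
3U =
[       -9        12 ]
[        9        -9 ]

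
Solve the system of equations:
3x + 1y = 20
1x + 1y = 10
x = 5, y = 5

Use elimination (row reduction):
Equation 1: 3x + 1y = 20.
Equation 2: 1x + 1y = 10.
Multiply Eq1 by 1 and Eq2 by 3: 3x + 1y = 20;  3x + 3y = 30.
Subtract: (2)y = 10, so y = 5.
Back-substitute into Eq1: 3x + 1*(5) = 20, so x = 5.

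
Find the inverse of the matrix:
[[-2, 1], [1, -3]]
[[-3/5, -1/5], [-1/5, -2/5]]

For [[a,b],[c,d]], inverse = (1/det)·[[d,-b],[-c,a]]
det = -2·-3 - 1·1 = 5
Inverse = (1/5)·[[-3, -1], [-1, -2]]
        = [[-3/5, -1/5], [-1/5, -2/5]]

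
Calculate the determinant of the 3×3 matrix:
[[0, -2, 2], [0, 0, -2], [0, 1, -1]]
0

Expansion along first row:
det = 0·det([[0,-2],[1,-1]]) - -2·det([[0,-2],[0,-1]]) + 2·det([[0,0],[0,1]])
    = 0·(0·-1 - -2·1) - -2·(0·-1 - -2·0) + 2·(0·1 - 0·0)
    = 0·2 - -2·0 + 2·0
    = 0 + 0 + 0 = 0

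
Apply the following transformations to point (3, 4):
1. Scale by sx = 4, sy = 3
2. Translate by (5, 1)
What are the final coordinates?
(17, 13)

Step 1: Scale (3, 4) by (sx, sy) = (4, 3) → (12, 12)
Step 2: Translate by (5, 1) → (17, 13)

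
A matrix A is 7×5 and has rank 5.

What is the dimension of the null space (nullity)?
0

The rank-nullity theorem for an m×n matrix states:
rank(A) + nullity(A) = n (the number of columns).
Here n = 5 and rank(A) = 5, so nullity(A) = 5 - 5 = 0.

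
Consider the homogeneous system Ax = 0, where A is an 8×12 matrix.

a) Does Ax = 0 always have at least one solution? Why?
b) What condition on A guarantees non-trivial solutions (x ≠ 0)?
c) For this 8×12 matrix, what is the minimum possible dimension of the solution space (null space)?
a) Yes, x = 0 is always a solution. b) When A has linearly dependent columns (rank < n). c) Minimum nullity = 4.

a) x = 0 satisfies A·0 = 0, so the zero vector is always a solution.
b) Non-trivial solutions exist iff the columns of A are linearly dependent, equivalently rank(A) < n (the number of columns).
c) By rank-nullity, rank(A) + nullity(A) = n = 12. Since A has only 8 rows, rank(A) ≤ 8, so nullity(A) ≥ 12 - 8 = 4.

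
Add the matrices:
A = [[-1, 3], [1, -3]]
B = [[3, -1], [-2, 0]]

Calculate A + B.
[[2, 2], [-1, -3]]

Add corresponding elements:
(-1)+(3)=2
(3)+(-1)=2
(1)+(-2)=-1
(-3)+(0)=-3
A + B = [[2, 2], [-1, -3]]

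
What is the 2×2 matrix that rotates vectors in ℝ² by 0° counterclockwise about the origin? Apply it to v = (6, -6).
R = [[1, 0], [0, 1]]; R·v = (6, -6)

A counterclockwise rotation by angle θ in ℝ² has matrix R(θ) = [[cos θ, -sin θ], [sin θ, cos θ]].
For θ = 0°: cos θ = 1, sin θ = 0.
R(0°) = [[1, 0], [0, 1]].
R·v = [1·6 + (0)·-6, 0·6 + 1·-6] = (6, -6).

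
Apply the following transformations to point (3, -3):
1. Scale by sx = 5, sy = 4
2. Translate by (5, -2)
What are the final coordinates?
(20, -14)

Step 1: Scale (3, -3) by (sx, sy) = (5, 4) → (15, -12)
Step 2: Translate by (5, -2) → (20, -14)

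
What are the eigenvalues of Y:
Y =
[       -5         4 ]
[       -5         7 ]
λ = -3, 5

Solve det(Y - λI) = 0. For a 2×2 matrix the characteristic equation is λ² - (trace)λ + det = 0.
trace(Y) = a + d = -5 + 7 = 2.
det(Y) = a*d - b*c = (-5)*(7) - (4)*(-5) = -35 + 20 = -15.
Characteristic equation: λ² - (2)λ + (-15) = 0.
Discriminant = (2)² - 4*(-15) = 4 + 60 = 64.
λ = (2 ± √64) / 2 = (2 ± 8) / 2 = -3, 5.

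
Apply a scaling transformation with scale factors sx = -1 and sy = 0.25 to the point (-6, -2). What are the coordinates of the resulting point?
(6, -0.5)

Scaling matrix:
[[-1, 0], [0, 0.25]]
Result: (-6 × -1, -2 × 0.25) = (6, -0.5)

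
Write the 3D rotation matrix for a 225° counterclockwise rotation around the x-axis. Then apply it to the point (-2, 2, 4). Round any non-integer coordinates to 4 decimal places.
R = [[1, 0, 0], [0, -√2/2, √2/2], [0, -√2/2, -√2/2]]; R·(-2, 2, 4) = (-2.0000, 1.4142, -4.2426)

Rotation matrix for 225° around x-axis:
cos(225°) = -√2/2, sin(225°) = -√2/2
R = [[1, 0, 0], [0, -√2/2, √2/2], [0, -√2/2, -√2/2]]
Apply to (-2, 2, 4): R·[-2, 2, 4]ᵀ = (-2.0000, 1.4142, -4.2426)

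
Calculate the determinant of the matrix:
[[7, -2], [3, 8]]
62

For a 2×2 matrix [[a, b], [c, d]], det = ad - bc
det = (7)(8) - (-2)(3) = 56 - -6 = 62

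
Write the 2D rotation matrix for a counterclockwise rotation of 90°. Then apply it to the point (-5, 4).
R = [[0, -1], [1, 0]]; R·(-5, 4) = (-4, -5)

Rotation matrix formula: R(θ) = [[cos θ, -sin θ], [sin θ, cos θ]]
For θ = 90°:
cos(90°) = 0
sin(90°) = 1
R = [[0, -1], [1, 0]]
Apply to (-5, 4): [0·-5 + (-1)·4, 1·-5 + 0·4] = (-4, -5)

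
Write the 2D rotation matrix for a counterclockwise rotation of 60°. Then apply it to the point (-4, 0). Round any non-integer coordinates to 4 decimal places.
R = [[1/2, -√3/2], [√3/2, 1/2]]; R·(-4, 0) = (-2.0000, -3.4641)

Rotation matrix formula: R(θ) = [[cos θ, -sin θ], [sin θ, cos θ]]
For θ = 60°:
cos(60°) = 1/2
sin(60°) = √3/2
R = [[1/2, -√3/2], [√3/2, 1/2]]
Apply to (-4, 0): [1/2·-4 + (-√3/2)·0, √3/2·-4 + 1/2·0] = (-2.0000, -3.4641)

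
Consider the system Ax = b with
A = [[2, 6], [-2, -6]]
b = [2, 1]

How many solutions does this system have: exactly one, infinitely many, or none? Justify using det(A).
No solution

det(A) = (2)*(-6) - (6)*(-2) = 0, so A is singular.
The column space of A is span(column 1) = span([2, -2]).
b = [2, 1] is not a scalar multiple of column 1, so b ∉ column space and the system is inconsistent — no solution.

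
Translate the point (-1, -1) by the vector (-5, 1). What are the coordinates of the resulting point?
(-6, 0)

Translation by (-5, 1):
x' = -1 + -5 = -6
y' = -1 + 1 = 0
Homogeneous matrix: [[1, 0, -5], [0, 1, 1], [0, 0, 1]]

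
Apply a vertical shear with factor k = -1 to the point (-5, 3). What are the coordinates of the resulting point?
(-5, 8)

Shear matrix for vertical shear with factor k = -1:
[[1, 0], [-1, 1]]
Result: (-5, 3) → (-5, 8)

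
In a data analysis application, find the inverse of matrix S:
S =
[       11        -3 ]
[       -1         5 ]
det(S) = 52
S⁻¹ =
[     5/52      3/52 ]
[     1/52     11/52 ]

For a 2×2 matrix S = [[a, b], [c, d]] with det(S) ≠ 0, S⁻¹ = (1/det(S)) * [[d, -b], [-c, a]].
det(S) = (11)*(5) - (-3)*(-1) = 55 - 3 = 52.
S⁻¹ = (1/52) * [[5, 3], [1, 11]].
Dividing each entry by 52 and reducing:
S⁻¹ =
[     5/52      3/52 ]
[     1/52     11/52 ]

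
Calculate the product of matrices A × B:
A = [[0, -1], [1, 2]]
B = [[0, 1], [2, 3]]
[[-2, -3], [4, 7]]

Matrix multiplication:
C[0][0] = 0×0 + -1×2 = -2
C[0][1] = 0×1 + -1×3 = -3
C[1][0] = 1×0 + 2×2 = 4
C[1][1] = 1×1 + 2×3 = 7
Result: [[-2, -3], [4, 7]]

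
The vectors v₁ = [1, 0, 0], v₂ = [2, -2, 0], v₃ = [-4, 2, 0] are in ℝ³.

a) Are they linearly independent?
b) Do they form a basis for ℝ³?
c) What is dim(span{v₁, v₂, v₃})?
Not independent, not a basis, dim(span) = 2

Check whether v₃ can be written as a linear combination of v₁ and v₂.
v₃ = (-2)·v₁ + (-1)·v₂ = [-4, 2, 0], so the three vectors are linearly dependent.
Thus they do not form a basis for ℝ³, and dim(span{v₁, v₂, v₃}) = 2 (spanned by v₁ and v₂).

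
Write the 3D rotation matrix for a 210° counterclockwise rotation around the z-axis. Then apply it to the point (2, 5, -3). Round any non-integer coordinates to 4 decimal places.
R = [[-√3/2, 1/2, 0], [-1/2, -√3/2, 0], [0, 0, 1]]; R·(2, 5, -3) = (0.7679, -5.3301, -3.0000)

Rotation matrix for 210° around z-axis:
cos(210°) = -√3/2, sin(210°) = -1/2
R = [[-√3/2, 1/2, 0], [-1/2, -√3/2, 0], [0, 0, 1]]
Apply to (2, 5, -3): R·[2, 5, -3]ᵀ = (0.7679, -5.3301, -3.0000)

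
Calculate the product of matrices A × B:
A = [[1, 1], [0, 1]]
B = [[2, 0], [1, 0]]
[[3, 0], [1, 0]]

Matrix multiplication:
C[0][0] = 1×2 + 1×1 = 3
C[0][1] = 1×0 + 1×0 = 0
C[1][0] = 0×2 + 1×1 = 1
C[1][1] = 0×0 + 1×0 = 0
Result: [[3, 0], [1, 0]]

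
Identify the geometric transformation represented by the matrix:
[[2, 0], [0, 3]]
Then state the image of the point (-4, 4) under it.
non-uniform scaling by (2, 3); image of (-4, 4) is (-8, 12)

This is diagonal with distinct entries, so it scales the x-axis by 2 and the y-axis by 3.
The matrix [[2, 0], [0, 3]] represents: non-uniform scaling by (2, 3).
Applying it to (-4, 4): [2·-4 + 0·4, 0·-4 + 3·4] = (-8, 12).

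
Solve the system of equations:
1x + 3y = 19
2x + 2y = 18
x = 4, y = 5

Use elimination (row reduction):
Equation 1: 1x + 3y = 19.
Equation 2: 2x + 2y = 18.
Multiply Eq1 by 2 and Eq2 by 1: 2x + 6y = 38;  2x + 2y = 18.
Subtract: (-4)y = -20, so y = 5.
Back-substitute into Eq1: 1x + 3*(5) = 19, so x = 4.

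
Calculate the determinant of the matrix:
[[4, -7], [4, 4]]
44

For a 2×2 matrix [[a, b], [c, d]], det = ad - bc
det = (4)(4) - (-7)(4) = 16 - -28 = 44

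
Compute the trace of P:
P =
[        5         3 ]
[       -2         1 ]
tr(P) = 5 + 1 = 6

The trace of a square matrix is the sum of its diagonal entries.
Diagonal entries of P: P[0][0] = 5, P[1][1] = 1.
tr(P) = 5 + 1 = 6.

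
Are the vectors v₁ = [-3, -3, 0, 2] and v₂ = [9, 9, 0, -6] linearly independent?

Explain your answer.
No, linearly dependent (v₂ = -3·v₁)

Check whether there is a scalar k with v₂ = k·v₁.
Comparing components, k = -3 satisfies -3·[-3, -3, 0, 2] = [9, 9, 0, -6].
Since v₂ is a scalar multiple of v₁, the two vectors are linearly dependent.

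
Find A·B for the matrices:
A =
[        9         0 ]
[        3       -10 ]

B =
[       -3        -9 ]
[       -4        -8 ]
AB =
[      -27       -81 ]
[       31        53 ]

Matrix multiplication: (AB)[i][j] = sum over k of A[i][k] * B[k][j].
  (AB)[0][0] = (9)*(-3) + (0)*(-4) = -27
  (AB)[0][1] = (9)*(-9) + (0)*(-8) = -81
  (AB)[1][0] = (3)*(-3) + (-10)*(-4) = 31
  (AB)[1][1] = (3)*(-9) + (-10)*(-8) = 53
AB =
[      -27       -81 ]
[       31        53 ]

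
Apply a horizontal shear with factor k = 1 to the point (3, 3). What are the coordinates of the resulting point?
(6, 3)

Shear matrix for horizontal shear with factor k = 1:
[[1, 1], [0, 1]]
Result: (3, 3) → (6, 3)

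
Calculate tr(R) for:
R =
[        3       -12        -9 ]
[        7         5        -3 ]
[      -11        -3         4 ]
tr(R) = 3 + 5 + 4 = 12

The trace of a square matrix is the sum of its diagonal entries.
Diagonal entries of R: R[0][0] = 3, R[1][1] = 5, R[2][2] = 4.
tr(R) = 3 + 5 + 4 = 12.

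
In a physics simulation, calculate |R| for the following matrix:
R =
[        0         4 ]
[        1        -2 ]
det(R) = -4

For a 2×2 matrix [[a, b], [c, d]], det = a*d - b*c.
det(R) = (0)*(-2) - (4)*(1) = 0 - 4 = -4.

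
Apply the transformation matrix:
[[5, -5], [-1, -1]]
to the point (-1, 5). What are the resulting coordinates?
(-30, -4)

Matrix multiplication:
[[5, -5], [-1, -1]] × [-1, 5]ᵀ
= [5×-1 + -5×5, -1×-1 + -1×5]ᵀ
= [-30.0000, -4.0000]ᵀ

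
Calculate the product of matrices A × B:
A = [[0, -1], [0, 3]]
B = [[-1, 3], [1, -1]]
[[-1, 1], [3, -3]]

Matrix multiplication:
C[0][0] = 0×-1 + -1×1 = -1
C[0][1] = 0×3 + -1×-1 = 1
C[1][0] = 0×-1 + 3×1 = 3
C[1][1] = 0×3 + 3×-1 = -3
Result: [[-1, 1], [3, -3]]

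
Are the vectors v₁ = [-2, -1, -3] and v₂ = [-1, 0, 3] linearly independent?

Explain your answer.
Yes, linearly independent

Two vectors are linearly dependent iff one is a scalar multiple of the other.
No single scalar k satisfies v₂ = k·v₁ (the ratios of corresponding entries disagree), so v₁ and v₂ are linearly independent.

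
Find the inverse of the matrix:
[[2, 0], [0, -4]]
[[1/2, 0], [0, -1/4]]

For [[a,b],[c,d]], inverse = (1/det)·[[d,-b],[-c,a]]
det = 2·-4 - 0·0 = -8
Inverse = (1/-8)·[[-4, 0], [0, 2]]
        = [[1/2, 0], [0, -1/4]]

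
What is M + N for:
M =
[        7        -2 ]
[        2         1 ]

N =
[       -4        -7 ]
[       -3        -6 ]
M + N =
[        3        -9 ]
[       -1        -5 ]

Matrix addition is elementwise: (M+N)[i][j] = M[i][j] + N[i][j].
  (M+N)[0][0] = (7) + (-4) = 3
  (M+N)[0][1] = (-2) + (-7) = -9
  (M+N)[1][0] = (2) + (-3) = -1
  (M+N)[1][1] = (1) + (-6) = -5
M + N =
[        3        -9 ]
[       -1        -5 ]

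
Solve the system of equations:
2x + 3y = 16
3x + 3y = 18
x = 2, y = 4

Use elimination (row reduction):
Equation 1: 2x + 3y = 16.
Equation 2: 3x + 3y = 18.
Multiply Eq1 by 3 and Eq2 by 2: 6x + 9y = 48;  6x + 6y = 36.
Subtract: (-3)y = -12, so y = 4.
Back-substitute into Eq1: 2x + 3*(4) = 16, so x = 2.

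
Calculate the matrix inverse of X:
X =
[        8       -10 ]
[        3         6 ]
det(X) = 78
X⁻¹ =
[     1/13      5/39 ]
[    -1/26      4/39 ]

For a 2×2 matrix X = [[a, b], [c, d]] with det(X) ≠ 0, X⁻¹ = (1/det(X)) * [[d, -b], [-c, a]].
det(X) = (8)*(6) - (-10)*(3) = 48 + 30 = 78.
X⁻¹ = (1/78) * [[6, 10], [-3, 8]].
Dividing each entry by 78 and reducing:
X⁻¹ =
[     1/13      5/39 ]
[    -1/26      4/39 ]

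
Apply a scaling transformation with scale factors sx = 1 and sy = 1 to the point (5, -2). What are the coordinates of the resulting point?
(5, -2)

Scaling matrix:
[[1, 0], [0, 1]]
Result: (5 × 1, -2 × 1) = (5, -2)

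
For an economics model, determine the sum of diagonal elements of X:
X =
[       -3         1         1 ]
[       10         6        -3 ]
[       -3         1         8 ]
tr(X) = -3 + 6 + 8 = 11

The trace of a square matrix is the sum of its diagonal entries.
Diagonal entries of X: X[0][0] = -3, X[1][1] = 6, X[2][2] = 8.
tr(X) = -3 + 6 + 8 = 11.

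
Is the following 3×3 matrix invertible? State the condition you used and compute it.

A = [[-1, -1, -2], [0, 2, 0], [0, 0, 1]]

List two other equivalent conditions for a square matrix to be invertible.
Yes, invertible; det(A) = -2 ≠ 0. Equivalent conditions: rank(A) = 3; Ax = 0 has only the trivial solution; 0 is not an eigenvalue; the columns of A are linearly independent.

To check invertibility, compute det(A).
The given matrix is triangular, so det(A) equals the product of its diagonal entries = -2 ≠ 0.
Since det(A) ≠ 0, A is invertible.
Equivalent conditions for a square matrix A to be invertible:
- rank(A) = 3 (full rank).
- The homogeneous system Ax = 0 has only the trivial solution x = 0.
- 0 is not an eigenvalue of A.
- The columns (equivalently rows) of A are linearly independent.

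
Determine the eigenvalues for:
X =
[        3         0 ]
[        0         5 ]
λ = 3, 5

Solve det(X - λI) = 0. For a 2×2 matrix the characteristic equation is λ² - (trace)λ + det = 0.
trace(X) = a + d = 3 + 5 = 8.
det(X) = a*d - b*c = (3)*(5) - (0)*(0) = 15 - 0 = 15.
Characteristic equation: λ² - (8)λ + (15) = 0.
Discriminant = (8)² - 4*(15) = 64 - 60 = 4.
λ = (8 ± √4) / 2 = (8 ± 2) / 2 = 3, 5.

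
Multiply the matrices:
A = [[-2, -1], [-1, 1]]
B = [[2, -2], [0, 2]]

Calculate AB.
[[-4, 2], [-2, 4]]

Each entry (i,j) of AB = sum over k of A[i][k]*B[k][j].
(AB)[0][0] = (-2)*(2) + (-1)*(0) = -4
(AB)[0][1] = (-2)*(-2) + (-1)*(2) = 2
(AB)[1][0] = (-1)*(2) + (1)*(0) = -2
(AB)[1][1] = (-1)*(-2) + (1)*(2) = 4
AB = [[-4, 2], [-2, 4]]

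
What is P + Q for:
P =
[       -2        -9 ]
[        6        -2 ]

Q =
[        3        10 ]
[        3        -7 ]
P + Q =
[        1         1 ]
[        9        -9 ]

Matrix addition is elementwise: (P+Q)[i][j] = P[i][j] + Q[i][j].
  (P+Q)[0][0] = (-2) + (3) = 1
  (P+Q)[0][1] = (-9) + (10) = 1
  (P+Q)[1][0] = (6) + (3) = 9
  (P+Q)[1][1] = (-2) + (-7) = -9
P + Q =
[        1         1 ]
[        9        -9 ]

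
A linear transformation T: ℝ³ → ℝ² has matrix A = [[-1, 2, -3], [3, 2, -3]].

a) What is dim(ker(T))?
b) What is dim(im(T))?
dim(ker) = 1, dim(im) = 2

The two rows are not scalar multiples of one another (no single k satisfies row 2 = k × row 1), so they are linearly independent.
Thus rank(A) = 2.
dim(im(T)) = rank(A) = 2.
By the rank-nullity theorem applied to T: ℝ³ → ℝ², rank(A) + nullity(A) = 3 (the domain dimension), so dim(ker(T)) = 3 - 2 = 1.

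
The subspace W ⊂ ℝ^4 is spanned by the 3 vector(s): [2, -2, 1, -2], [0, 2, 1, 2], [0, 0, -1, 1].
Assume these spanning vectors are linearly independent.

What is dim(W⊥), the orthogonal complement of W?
dim(W⊥) = 1

For any subspace W of ℝ^n, dim(W) + dim(W⊥) = n (the whole-space dimension).
Here the given 3 vectors are linearly independent, so dim(W) = 3.
Thus dim(W⊥) = n - dim(W) = 4 - 3 = 1.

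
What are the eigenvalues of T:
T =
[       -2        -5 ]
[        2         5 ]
λ = 0, 3

Solve det(T - λI) = 0. For a 2×2 matrix the characteristic equation is λ² - (trace)λ + det = 0.
trace(T) = a + d = -2 + 5 = 3.
det(T) = a*d - b*c = (-2)*(5) - (-5)*(2) = -10 + 10 = 0.
Characteristic equation: λ² - (3)λ + (0) = 0.
Discriminant = (3)² - 4*(0) = 9 - 0 = 9.
λ = (3 ± √9) / 2 = (3 ± 3) / 2 = 0, 3.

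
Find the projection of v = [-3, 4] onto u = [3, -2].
[-51/13, 34/13]

The projection of v onto u is proj_u(v) = ((v·u) / (u·u)) · u.
v·u = (-3)*(3) + (4)*(-2) = -17.
u·u = (3)*(3) + (-2)*(-2) = 13.
coefficient = -17 / 13 = -17/13.
proj_u(v) = -17/13 · [3, -2] = [-51/13, 34/13].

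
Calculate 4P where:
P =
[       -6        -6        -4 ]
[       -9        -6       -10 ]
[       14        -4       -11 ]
4P =
[      -24       -24       -16 ]
[      -36       -24       -40 ]
[       56       -16       -44 ]

Scalar multiplication is elementwise: (4P)[i][j] = 4 * P[i][j].
  (4P)[0][0] = 4 * (-6) = -24
  (4P)[0][1] = 4 * (-6) = -24
  (4P)[0][2] = 4 * (-4) = -16
  (4P)[1][0] = 4 * (-9) = -36
  (4P)[1][1] = 4 * (-6) = -24
  (4P)[1][2] = 4 * (-10) = -40
  (4P)[2][0] = 4 * (14) = 56
  (4P)[2][1] = 4 * (-4) = -16
  (4P)[2][2] = 4 * (-11) = -44
4P =
[      -24       -24       -16 ]
[      -36       -24       -40 ]
[       56       -16       -44 ]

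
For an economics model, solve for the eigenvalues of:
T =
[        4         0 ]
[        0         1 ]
λ = 1, 4

Solve det(T - λI) = 0. For a 2×2 matrix the characteristic equation is λ² - (trace)λ + det = 0.
trace(T) = a + d = 4 + 1 = 5.
det(T) = a*d - b*c = (4)*(1) - (0)*(0) = 4 - 0 = 4.
Characteristic equation: λ² - (5)λ + (4) = 0.
Discriminant = (5)² - 4*(4) = 25 - 16 = 9.
λ = (5 ± √9) / 2 = (5 ± 3) / 2 = 1, 4.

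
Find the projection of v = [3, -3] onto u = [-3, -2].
[9/13, 6/13]

The projection of v onto u is proj_u(v) = ((v·u) / (u·u)) · u.
v·u = (3)*(-3) + (-3)*(-2) = -3.
u·u = (-3)*(-3) + (-2)*(-2) = 13.
coefficient = -3 / 13 = -3/13.
proj_u(v) = -3/13 · [-3, -2] = [9/13, 6/13].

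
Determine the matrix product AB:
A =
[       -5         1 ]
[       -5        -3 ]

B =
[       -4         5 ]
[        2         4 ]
AB =
[       22       -21 ]
[       14       -37 ]

Matrix multiplication: (AB)[i][j] = sum over k of A[i][k] * B[k][j].
  (AB)[0][0] = (-5)*(-4) + (1)*(2) = 22
  (AB)[0][1] = (-5)*(5) + (1)*(4) = -21
  (AB)[1][0] = (-5)*(-4) + (-3)*(2) = 14
  (AB)[1][1] = (-5)*(5) + (-3)*(4) = -37
AB =
[       22       -21 ]
[       14       -37 ]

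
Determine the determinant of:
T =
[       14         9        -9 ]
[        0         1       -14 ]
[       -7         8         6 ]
det(T) = 2471

Expand along row 0 (cofactor expansion): det(T) = a*(e*i - f*h) - b*(d*i - f*g) + c*(d*h - e*g), where the 3×3 is [[a, b, c], [d, e, f], [g, h, i]].
Minor M_00 = (1)*(6) - (-14)*(8) = 6 + 112 = 118.
Minor M_01 = (0)*(6) - (-14)*(-7) = 0 - 98 = -98.
Minor M_02 = (0)*(8) - (1)*(-7) = 0 + 7 = 7.
det(T) = (14)*(118) - (9)*(-98) + (-9)*(7) = 1652 + 882 - 63 = 2471.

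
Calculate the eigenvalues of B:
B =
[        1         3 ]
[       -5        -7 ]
λ = -4, -2

Solve det(B - λI) = 0. For a 2×2 matrix the characteristic equation is λ² - (trace)λ + det = 0.
trace(B) = a + d = 1 - 7 = -6.
det(B) = a*d - b*c = (1)*(-7) - (3)*(-5) = -7 + 15 = 8.
Characteristic equation: λ² - (-6)λ + (8) = 0.
Discriminant = (-6)² - 4*(8) = 36 - 32 = 4.
λ = (-6 ± √4) / 2 = (-6 ± 2) / 2 = -4, -2.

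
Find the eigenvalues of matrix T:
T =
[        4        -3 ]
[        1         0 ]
λ = 1, 3

Solve det(T - λI) = 0. For a 2×2 matrix the characteristic equation is λ² - (trace)λ + det = 0.
trace(T) = a + d = 4 + 0 = 4.
det(T) = a*d - b*c = (4)*(0) - (-3)*(1) = 0 + 3 = 3.
Characteristic equation: λ² - (4)λ + (3) = 0.
Discriminant = (4)² - 4*(3) = 16 - 12 = 4.
λ = (4 ± √4) / 2 = (4 ± 2) / 2 = 1, 3.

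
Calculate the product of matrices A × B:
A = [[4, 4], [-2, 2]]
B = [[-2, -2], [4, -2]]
[[8, -16], [12, 0]]

Matrix multiplication:
C[0][0] = 4×-2 + 4×4 = 8
C[0][1] = 4×-2 + 4×-2 = -16
C[1][0] = -2×-2 + 2×4 = 12
C[1][1] = -2×-2 + 2×-2 = 0
Result: [[8, -16], [12, 0]]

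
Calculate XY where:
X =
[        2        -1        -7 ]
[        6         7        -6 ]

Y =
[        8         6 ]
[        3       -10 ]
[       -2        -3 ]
XY =
[       27        43 ]
[       81       -16 ]

Matrix multiplication: (XY)[i][j] = sum over k of X[i][k] * Y[k][j].
  (XY)[0][0] = (2)*(8) + (-1)*(3) + (-7)*(-2) = 27
  (XY)[0][1] = (2)*(6) + (-1)*(-10) + (-7)*(-3) = 43
  (XY)[1][0] = (6)*(8) + (7)*(3) + (-6)*(-2) = 81
  (XY)[1][1] = (6)*(6) + (7)*(-10) + (-6)*(-3) = -16
XY =
[       27        43 ]
[       81       -16 ]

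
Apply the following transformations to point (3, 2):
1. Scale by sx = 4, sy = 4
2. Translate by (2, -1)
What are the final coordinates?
(14, 7)

Step 1: Scale (3, 2) by (sx, sy) = (4, 4) → (12, 8)
Step 2: Translate by (2, -1) → (14, 7)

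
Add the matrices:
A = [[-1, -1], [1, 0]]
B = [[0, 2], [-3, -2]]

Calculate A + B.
[[-1, 1], [-2, -2]]

Add corresponding elements:
(-1)+(0)=-1
(-1)+(2)=1
(1)+(-3)=-2
(0)+(-2)=-2
A + B = [[-1, 1], [-2, -2]]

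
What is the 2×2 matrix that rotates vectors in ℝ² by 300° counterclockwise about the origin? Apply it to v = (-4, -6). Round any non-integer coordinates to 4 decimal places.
R = [[1/2, √3/2], [-√3/2, 1/2]]; R·v = (-7.1962, 0.4641)

A counterclockwise rotation by angle θ in ℝ² has matrix R(θ) = [[cos θ, -sin θ], [sin θ, cos θ]].
For θ = 300°: cos θ = 1/2, sin θ = -√3/2.
R(300°) = [[1/2, √3/2], [-√3/2, 1/2]].
R·v = [1/2·-4 + (√3/2)·-6, -√3/2·-4 + 1/2·-6] = (-7.1962, 0.4641).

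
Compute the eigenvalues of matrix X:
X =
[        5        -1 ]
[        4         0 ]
λ = 1, 4

Solve det(X - λI) = 0. For a 2×2 matrix the characteristic equation is λ² - (trace)λ + det = 0.
trace(X) = a + d = 5 + 0 = 5.
det(X) = a*d - b*c = (5)*(0) - (-1)*(4) = 0 + 4 = 4.
Characteristic equation: λ² - (5)λ + (4) = 0.
Discriminant = (5)² - 4*(4) = 25 - 16 = 9.
λ = (5 ± √9) / 2 = (5 ± 3) / 2 = 1, 4.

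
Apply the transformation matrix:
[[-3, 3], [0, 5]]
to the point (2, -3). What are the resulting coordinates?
(-15, -15)

Matrix multiplication:
[[-3, 3], [0, 5]] × [2, -3]ᵀ
= [-3×2 + 3×-3, 0×2 + 5×-3]ᵀ
= [-15.0000, -15.0000]ᵀ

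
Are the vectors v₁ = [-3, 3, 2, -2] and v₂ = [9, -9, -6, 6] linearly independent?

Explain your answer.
No, linearly dependent (v₂ = -3·v₁)

Check whether there is a scalar k with v₂ = k·v₁.
Comparing components, k = -3 satisfies -3·[-3, 3, 2, -2] = [9, -9, -6, 6].
Since v₂ is a scalar multiple of v₁, the two vectors are linearly dependent.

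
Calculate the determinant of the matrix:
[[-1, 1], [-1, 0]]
1

For a 2×2 matrix [[a, b], [c, d]], det = ad - bc
det = (-1)(0) - (1)(-1) = 0 - -1 = 1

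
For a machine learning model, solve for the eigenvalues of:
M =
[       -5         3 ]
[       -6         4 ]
λ = -2, 1

Solve det(M - λI) = 0. For a 2×2 matrix the characteristic equation is λ² - (trace)λ + det = 0.
trace(M) = a + d = -5 + 4 = -1.
det(M) = a*d - b*c = (-5)*(4) - (3)*(-6) = -20 + 18 = -2.
Characteristic equation: λ² - (-1)λ + (-2) = 0.
Discriminant = (-1)² - 4*(-2) = 1 + 8 = 9.
λ = (-1 ± √9) / 2 = (-1 ± 3) / 2 = -2, 1.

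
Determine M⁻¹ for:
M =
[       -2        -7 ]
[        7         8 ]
det(M) = 33
M⁻¹ =
[     8/33      7/33 ]
[    -7/33     -2/33 ]

For a 2×2 matrix M = [[a, b], [c, d]] with det(M) ≠ 0, M⁻¹ = (1/det(M)) * [[d, -b], [-c, a]].
det(M) = (-2)*(8) - (-7)*(7) = -16 + 49 = 33.
M⁻¹ = (1/33) * [[8, 7], [-7, -2]].
Dividing each entry by 33 and reducing:
M⁻¹ =
[     8/33      7/33 ]
[    -7/33     -2/33 ]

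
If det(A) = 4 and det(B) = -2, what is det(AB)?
-8

Use the multiplicative property of determinants: det(AB) = det(A)*det(B).
det(AB) = (4)*(-2) = -8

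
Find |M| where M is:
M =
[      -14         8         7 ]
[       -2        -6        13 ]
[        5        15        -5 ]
det(M) = 2750

Expand along row 0 (cofactor expansion): det(M) = a*(e*i - f*h) - b*(d*i - f*g) + c*(d*h - e*g), where the 3×3 is [[a, b, c], [d, e, f], [g, h, i]].
Minor M_00 = (-6)*(-5) - (13)*(15) = 30 - 195 = -165.
Minor M_01 = (-2)*(-5) - (13)*(5) = 10 - 65 = -55.
Minor M_02 = (-2)*(15) - (-6)*(5) = -30 + 30 = 0.
det(M) = (-14)*(-165) - (8)*(-55) + (7)*(0) = 2310 + 440 + 0 = 2750.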